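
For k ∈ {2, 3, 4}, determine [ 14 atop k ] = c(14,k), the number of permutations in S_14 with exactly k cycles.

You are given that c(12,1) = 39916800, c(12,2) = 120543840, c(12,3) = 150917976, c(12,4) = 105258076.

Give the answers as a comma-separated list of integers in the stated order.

@13  (13,1):39916800·12+0→479001600, (13,2):120543840·12+39916800→1486442880, (13,3):150917976·12+120543840→1931559552, (13,4):105258076·12+150917976→1414014888
@14  (14,2):1486442880·13+479001600→19802759040, (14,3):1931559552·13+1486442880→26596717056, (14,4):1414014888·13+1931559552→20313753096
Read c(14,2) = 19802759040, c(14,3) = 26596717056, c(14,4) = 20313753096.

19802759040, 26596717056, 20313753096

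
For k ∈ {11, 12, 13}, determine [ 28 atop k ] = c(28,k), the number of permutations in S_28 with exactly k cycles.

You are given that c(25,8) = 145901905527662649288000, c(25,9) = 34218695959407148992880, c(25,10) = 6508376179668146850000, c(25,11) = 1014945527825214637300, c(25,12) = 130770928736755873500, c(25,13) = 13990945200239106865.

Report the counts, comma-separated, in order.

row 26: T[26][9]=25·34218695959407148992880+145901905527662649288000=1001369304512841374110000  T[26][10]=25·6508376179668146850000+34218695959407148992880=196928100451110820242880  T[26][11]=25·1014945527825214637300+6508376179668146850000=31882014375298512782500  T[26][12]=25·130770928736755873500+1014945527825214637300=4284218746244111474800  T[26][13]=25·13990945200239106865+130770928736755873500=480544558742733545125
row 27: T[27][10]=26·196928100451110820242880+1001369304512841374110000=6121499916241722700424880  T[27][11]=26·31882014375298512782500+196928100451110820242880=1025860474208872152587880  T[27][12]=26·4284218746244111474800+31882014375298512782500=143271701777645411127300  T[27][13]=26·480544558742733545125+4284218746244111474800=16778377273555183648050
row 28: T[28][11]=27·1025860474208872152587880+6121499916241722700424880=33819732719881270820297640  T[28][12]=27·143271701777645411127300+1025860474208872152587880=4894196422205298253024980  T[28][13]=27·16778377273555183648050+143271701777645411127300=596287888163635369624650
Read c(28,11) = 33819732719881270820297640, c(28,12) = 4894196422205298253024980, c(28,13) = 596287888163635369624650.

33819732719881270820297640, 4894196422205298253024980, 596287888163635369624650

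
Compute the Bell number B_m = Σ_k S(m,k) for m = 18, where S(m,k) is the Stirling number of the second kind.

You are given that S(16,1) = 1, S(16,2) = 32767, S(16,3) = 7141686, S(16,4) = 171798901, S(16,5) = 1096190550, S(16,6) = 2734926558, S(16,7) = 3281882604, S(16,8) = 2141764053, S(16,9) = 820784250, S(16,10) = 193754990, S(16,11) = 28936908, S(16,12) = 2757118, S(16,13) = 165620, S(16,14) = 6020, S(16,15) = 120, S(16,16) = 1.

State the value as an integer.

682076806159

r17: T_17,1=1×1+0=1; T_17,2=2×32767+1=65535; T_17,3=3×7141686+32767=21457825; T_17,4=4×171798901+7141686=694337290; T_17,5=5×1096190550+171798901=5652751651; T_17,6=6×2734926558+1096190550=17505749898; T_17,7=7×3281882604+2734926558=25708104786; T_17,8=8×2141764053+3281882604=20415995028; T_17,9=9×820784250+2141764053=9528822303; T_17,10=10×193754990+820784250=2758334150; T_17,11=11×28936908+193754990=512060978; T_17,12=12×2757118+28936908=62022324; T_17,13=13×165620+2757118=4910178; T_17,14=14×6020+165620=249900; T_17,15=15×120+6020=7820; T_17,16=16×1+120=136; T_17,17=17×0+1=1
r18: T_18,1=1×1+0=1; T_18,2=2×65535+1=131071; T_18,3=3×21457825+65535=64439010; T_18,4=4×694337290+21457825=2798806985; T_18,5=5×5652751651+694337290=28958095545; T_18,6=6×17505749898+5652751651=110687251039; T_18,7=7×25708104786+17505749898=197462483400; T_18,8=8×20415995028+25708104786=189036065010; T_18,9=9×9528822303+20415995028=106175395755; T_18,10=10×2758334150+9528822303=37112163803; T_18,11=11×512060978+2758334150=8391004908; T_18,12=12×62022324+512060978=1256328866; T_18,13=13×4910178+62022324=125854638; T_18,14=14×249900+4910178=8408778; T_18,15=15×7820+249900=367200; T_18,16=16×136+7820=9996; T_18,17=17×1+136=153; T_18,18=18×0+1=1
B_18 = ΣS(18,k) = 1+131071+64439010+2798806985+28958095545+110687251039+197462483400+189036065010+106175395755+37112163803+8391004908+1256328866+125854638+8408778+367200+9996+153+1 = 682076806159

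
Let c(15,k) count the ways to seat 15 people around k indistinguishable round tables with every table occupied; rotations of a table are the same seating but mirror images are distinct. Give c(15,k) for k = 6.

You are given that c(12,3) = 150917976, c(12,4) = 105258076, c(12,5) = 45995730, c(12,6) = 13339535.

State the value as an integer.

@13  (13,4):105258076·12+150917976→1414014888, (13,5):45995730·12+105258076→657206836, (13,6):13339535·12+45995730→206070150
@14  (14,5):657206836·13+1414014888→9957703756, (14,6):206070150·13+657206836→3336118786
@15  (15,6):3336118786·14+9957703756→56663366760
Read c(15,6) = 56663366760.

56663366760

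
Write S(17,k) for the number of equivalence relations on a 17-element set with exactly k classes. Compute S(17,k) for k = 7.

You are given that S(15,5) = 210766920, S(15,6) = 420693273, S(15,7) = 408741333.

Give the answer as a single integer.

r16: T_16,6=6×420693273+210766920=2734926558; T_16,7=7×408741333+420693273=3281882604
r17: T_17,7=7×3281882604+2734926558=25708104786
Read S(17,7) = 25708104786.

25708104786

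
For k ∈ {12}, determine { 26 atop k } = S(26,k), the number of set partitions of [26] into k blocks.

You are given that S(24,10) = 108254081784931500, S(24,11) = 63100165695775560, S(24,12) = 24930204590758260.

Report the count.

5149507353856958820

r25: T_25,11=11×63100165695775560+108254081784931500=802355904438462660; T_25,12=12×24930204590758260+63100165695775560=362262620784874680
r26: T_26,12=12×362262620784874680+802355904438462660=5149507353856958820
Read S(26,12) = 5149507353856958820.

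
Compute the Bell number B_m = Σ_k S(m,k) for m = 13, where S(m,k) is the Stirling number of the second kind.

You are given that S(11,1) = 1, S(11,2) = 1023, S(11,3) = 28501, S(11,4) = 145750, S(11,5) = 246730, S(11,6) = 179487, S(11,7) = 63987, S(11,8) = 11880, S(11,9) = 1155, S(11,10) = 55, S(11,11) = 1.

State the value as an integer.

@12  (12,1):1·1+0→1, (12,2):1023·2+1→2047, (12,3):28501·3+1023→86526, (12,4):145750·4+28501→611501, (12,5):246730·5+145750→1379400, (12,6):179487·6+246730→1323652, (12,7):63987·7+179487→627396, (12,8):11880·8+63987→159027, (12,9):1155·9+11880→22275, (12,10):55·10+1155→1705, (12,11):1·11+55→66, (12,12):0·12+1→1
@13  (13,1):1·1+0→1, (13,2):2047·2+1→4095, (13,3):86526·3+2047→261625, (13,4):611501·4+86526→2532530, (13,5):1379400·5+611501→7508501, (13,6):1323652·6+1379400→9321312, (13,7):627396·7+1323652→5715424, (13,8):159027·8+627396→1899612, (13,9):22275·9+159027→359502, (13,10):1705·10+22275→39325, (13,11):66·11+1705→2431, (13,12):1·12+66→78, (13,13):0·13+1→1
B_13 = ΣS(13,k) = 1+4095+261625+2532530+7508501+9321312+5715424+1899612+359502+39325+2431+78+1 = 27644437

27644437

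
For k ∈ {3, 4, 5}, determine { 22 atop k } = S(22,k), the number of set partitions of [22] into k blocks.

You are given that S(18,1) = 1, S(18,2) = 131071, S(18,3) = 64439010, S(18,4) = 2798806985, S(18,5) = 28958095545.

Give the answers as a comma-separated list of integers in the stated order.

[19] T[19,1]:1*1+0=1 · T[19,2]:2*131071+1=262143 · T[19,3]:3*64439010+131071=193448101 · T[19,4]:4*2798806985+64439010=11259666950 · T[19,5]:5*28958095545+2798806985=147589284710
[20] T[20,1]:1*1+0=1 · T[20,2]:2*262143+1=524287 · T[20,3]:3*193448101+262143=580606446 · T[20,4]:4*11259666950+193448101=45232115901 · T[20,5]:5*147589284710+11259666950=749206090500
[21] T[21,2]:2*524287+1=1048575 · T[21,3]:3*580606446+524287=1742343625 · T[21,4]:4*45232115901+580606446=181509070050 · T[21,5]:5*749206090500+45232115901=3791262568401
[22] T[22,3]:3*1742343625+1048575=5228079450 · T[22,4]:4*181509070050+1742343625=727778623825 · T[22,5]:5*3791262568401+181509070050=19137821912055
Read S(22,3) = 5228079450, S(22,4) = 727778623825, S(22,5) = 19137821912055.

5228079450, 727778623825, 19137821912055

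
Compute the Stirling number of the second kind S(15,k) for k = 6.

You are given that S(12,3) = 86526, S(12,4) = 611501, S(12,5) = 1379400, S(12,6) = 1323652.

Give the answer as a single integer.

420693273

r13: T_13,4=4×611501+86526=2532530; T_13,5=5×1379400+611501=7508501; T_13,6=6×1323652+1379400=9321312
r14: T_14,5=5×7508501+2532530=40075035; T_14,6=6×9321312+7508501=63436373
r15: T_15,6=6×63436373+40075035=420693273
Read S(15,6) = 420693273.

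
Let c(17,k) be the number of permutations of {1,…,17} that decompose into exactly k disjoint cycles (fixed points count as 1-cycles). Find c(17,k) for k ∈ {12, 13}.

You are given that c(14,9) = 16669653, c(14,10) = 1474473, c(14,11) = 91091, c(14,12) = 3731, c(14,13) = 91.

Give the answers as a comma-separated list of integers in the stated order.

r15: T_15,10=14×1474473+16669653=37312275; T_15,11=14×91091+1474473=2749747; T_15,12=14×3731+91091=143325; T_15,13=14×91+3731=5005
r16: T_16,11=15×2749747+37312275=78558480; T_16,12=15×143325+2749747=4899622; T_16,13=15×5005+143325=218400
r17: T_17,12=16×4899622+78558480=156952432; T_17,13=16×218400+4899622=8394022
Read c(17,12) = 156952432, c(17,13) = 8394022.

156952432, 8394022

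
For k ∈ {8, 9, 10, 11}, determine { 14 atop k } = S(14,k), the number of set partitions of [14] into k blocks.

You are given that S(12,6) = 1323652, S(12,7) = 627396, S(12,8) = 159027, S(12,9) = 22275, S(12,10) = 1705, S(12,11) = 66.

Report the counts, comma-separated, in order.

row 13: T[13][7]=7·627396+1323652=5715424  T[13][8]=8·159027+627396=1899612  T[13][9]=9·22275+159027=359502  T[13][10]=10·1705+22275=39325  T[13][11]=11·66+1705=2431
row 14: T[14][8]=8·1899612+5715424=20912320  T[14][9]=9·359502+1899612=5135130  T[14][10]=10·39325+359502=752752  T[14][11]=11·2431+39325=66066
Read S(14,8) = 20912320, S(14,9) = 5135130, S(14,10) = 752752, S(14,11) = 66066.

20912320, 5135130, 752752, 66066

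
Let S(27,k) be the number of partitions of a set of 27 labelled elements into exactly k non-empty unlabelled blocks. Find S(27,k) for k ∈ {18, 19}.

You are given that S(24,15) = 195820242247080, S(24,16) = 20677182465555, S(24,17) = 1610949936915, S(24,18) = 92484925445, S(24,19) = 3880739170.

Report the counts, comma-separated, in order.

@25  (25,16):20677182465555·16+195820242247080→526655161695960, (25,17):1610949936915·17+20677182465555→48063331393110, (25,18):92484925445·18+1610949936915→3275678594925, (25,19):3880739170·19+92484925445→166218969675
@26  (26,17):48063331393110·17+526655161695960→1343731795378830, (26,18):3275678594925·18+48063331393110→107025546101760, (26,19):166218969675·19+3275678594925→6433839018750
@27  (27,18):107025546101760·18+1343731795378830→3270191625210510, (27,19):6433839018750·19+107025546101760→229268487458010
Read S(27,18) = 3270191625210510, S(27,19) = 229268487458010.

3270191625210510, 229268487458010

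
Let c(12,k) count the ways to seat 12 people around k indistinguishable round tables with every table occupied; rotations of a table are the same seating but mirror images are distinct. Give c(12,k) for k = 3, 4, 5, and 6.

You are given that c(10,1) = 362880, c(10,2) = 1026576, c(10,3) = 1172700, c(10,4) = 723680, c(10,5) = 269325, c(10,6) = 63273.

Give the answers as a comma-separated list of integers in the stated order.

150917976, 105258076, 45995730, 13339535

[11] T[11,2]:10*1026576+362880=10628640 · T[11,3]:10*1172700+1026576=12753576 · T[11,4]:10*723680+1172700=8409500 · T[11,5]:10*269325+723680=3416930 · T[11,6]:10*63273+269325=902055
[12] T[12,3]:11*12753576+10628640=150917976 · T[12,4]:11*8409500+12753576=105258076 · T[12,5]:11*3416930+8409500=45995730 · T[12,6]:11*902055+3416930=13339535
Read c(12,3) = 150917976, c(12,4) = 105258076, c(12,5) = 45995730, c(12,6) = 13339535.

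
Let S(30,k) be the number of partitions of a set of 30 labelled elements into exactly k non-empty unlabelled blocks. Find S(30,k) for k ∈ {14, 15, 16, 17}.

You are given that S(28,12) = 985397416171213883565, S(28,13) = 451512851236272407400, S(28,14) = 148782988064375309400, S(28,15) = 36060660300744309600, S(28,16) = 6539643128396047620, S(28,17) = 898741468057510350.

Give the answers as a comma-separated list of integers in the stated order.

42337710060168129525765, 12879868072770626040000, 2940812098256837097720, 511605167806434372210

i=29: T(29,13)=985397416171213883565+13·451512851236272407400=6855064482242755179765 | T(29,14)=451512851236272407400+14·148782988064375309400=2534474684137526739000 | T(29,15)=148782988064375309400+15·36060660300744309600=689692892575539953400 | T(29,16)=36060660300744309600+16·6539643128396047620=140694950355081071520 | T(29,17)=6539643128396047620+17·898741468057510350=21818248085373723570
i=30: T(30,14)=6855064482242755179765+14·2534474684137526739000=42337710060168129525765 | T(30,15)=2534474684137526739000+15·689692892575539953400=12879868072770626040000 | T(30,16)=689692892575539953400+16·140694950355081071520=2940812098256837097720 | T(30,17)=140694950355081071520+17·21818248085373723570=511605167806434372210
Read S(30,14) = 42337710060168129525765, S(30,15) = 12879868072770626040000, S(30,16) = 2940812098256837097720, S(30,17) = 511605167806434372210.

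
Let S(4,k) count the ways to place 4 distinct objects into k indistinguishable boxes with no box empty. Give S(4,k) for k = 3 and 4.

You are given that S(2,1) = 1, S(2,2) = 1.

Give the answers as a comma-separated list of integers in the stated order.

row 3: T[3][2]=2·1+1=3  T[3][3]=3·0+1=1
row 4: T[4][3]=3·1+3=6  T[4][4]=4·0+1=1
Read S(4,3) = 6, S(4,4) = 1.

6, 1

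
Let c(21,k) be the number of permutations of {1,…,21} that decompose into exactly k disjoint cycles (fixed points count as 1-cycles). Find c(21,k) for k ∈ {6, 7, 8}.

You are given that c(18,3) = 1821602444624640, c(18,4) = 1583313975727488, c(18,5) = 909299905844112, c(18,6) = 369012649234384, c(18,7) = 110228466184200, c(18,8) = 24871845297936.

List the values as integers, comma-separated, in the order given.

3599979517947607200, 1206647803780373360, 311333643161390640

[19] T[19,4]:18*1583313975727488+1821602444624640=30321254007719424 · T[19,5]:18*909299905844112+1583313975727488=17950712280921504 · T[19,6]:18*369012649234384+909299905844112=7551527592063024 · T[19,7]:18*110228466184200+369012649234384=2353125040549984 · T[19,8]:18*24871845297936+110228466184200=557921681547048
[20] T[20,5]:19*17950712280921504+30321254007719424=371384787345228000 · T[20,6]:19*7551527592063024+17950712280921504=161429736530118960 · T[20,7]:19*2353125040549984+7551527592063024=52260903362512720 · T[20,8]:19*557921681547048+2353125040549984=12953636989943896
[21] T[21,6]:20*161429736530118960+371384787345228000=3599979517947607200 · T[21,7]:20*52260903362512720+161429736530118960=1206647803780373360 · T[21,8]:20*12953636989943896+52260903362512720=311333643161390640
Read c(21,6) = 3599979517947607200, c(21,7) = 1206647803780373360, c(21,8) = 311333643161390640.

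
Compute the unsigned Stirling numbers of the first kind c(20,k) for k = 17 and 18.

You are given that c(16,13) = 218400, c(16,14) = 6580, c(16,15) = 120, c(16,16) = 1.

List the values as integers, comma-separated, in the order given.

920550, 16815

[17] T[17,14]:16*6580+218400=323680 · T[17,15]:16*120+6580=8500 · T[17,16]:16*1+120=136 · T[17,17]:16*0+1=1
[18] T[18,15]:17*8500+323680=468180 · T[18,16]:17*136+8500=10812 · T[18,17]:17*1+136=153 · T[18,18]:17*0+1=1
[19] T[19,16]:18*10812+468180=662796 · T[19,17]:18*153+10812=13566 · T[19,18]:18*1+153=171
[20] T[20,17]:19*13566+662796=920550 · T[20,18]:19*171+13566=16815
Read c(20,17) = 920550, c(20,18) = 16815.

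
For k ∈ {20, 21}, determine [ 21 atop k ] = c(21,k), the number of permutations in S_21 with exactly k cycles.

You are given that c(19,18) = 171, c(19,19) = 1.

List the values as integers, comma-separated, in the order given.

210, 1

row 20: T[20][19]=19·1+171=190  T[20][20]=19·0+1=1
row 21: T[21][20]=20·1+190=210  T[21][21]=20·0+1=1
Read c(21,20) = 210, c(21,21) = 1.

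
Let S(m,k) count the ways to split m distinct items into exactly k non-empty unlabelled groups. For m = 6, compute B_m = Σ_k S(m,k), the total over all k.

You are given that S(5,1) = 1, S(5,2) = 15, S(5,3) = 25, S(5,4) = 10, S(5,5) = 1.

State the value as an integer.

r6: T_6,1=1×1+0=1; T_6,2=2×15+1=31; T_6,3=3×25+15=90; T_6,4=4×10+25=65; T_6,5=5×1+10=15; T_6,6=6×0+1=1
B_6 = ΣS(6,k) = 1+31+90+65+15+1 = 203

203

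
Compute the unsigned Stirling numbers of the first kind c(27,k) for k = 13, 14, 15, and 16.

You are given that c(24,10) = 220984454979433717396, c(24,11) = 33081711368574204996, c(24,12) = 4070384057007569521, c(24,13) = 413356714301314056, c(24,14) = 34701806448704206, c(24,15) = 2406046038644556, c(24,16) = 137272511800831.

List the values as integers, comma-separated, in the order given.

i=25: T(25,11)=220984454979433717396+24·33081711368574204996=1014945527825214637300 | T(25,12)=33081711368574204996+24·4070384057007569521=130770928736755873500 | T(25,13)=4070384057007569521+24·413356714301314056=13990945200239106865 | T(25,14)=413356714301314056+24·34701806448704206=1246200069070215000 | T(25,15)=34701806448704206+24·2406046038644556=92446911376173550 | T(25,16)=2406046038644556+24·137272511800831=5700586321864500
i=26: T(26,12)=1014945527825214637300+25·130770928736755873500=4284218746244111474800 | T(26,13)=130770928736755873500+25·13990945200239106865=480544558742733545125 | T(26,14)=13990945200239106865+25·1246200069070215000=45145946926994481865 | T(26,15)=1246200069070215000+25·92446911376173550=3557372853474553750 | T(26,16)=92446911376173550+25·5700586321864500=234961569422786050
i=27: T(27,13)=4284218746244111474800+26·480544558742733545125=16778377273555183648050 | T(27,14)=480544558742733545125+26·45145946926994481865=1654339178844590073615 | T(27,15)=45145946926994481865+26·3557372853474553750=137637641117332879365 | T(27,16)=3557372853474553750+26·234961569422786050=9666373658466991050
Read c(27,13) = 16778377273555183648050, c(27,14) = 1654339178844590073615, c(27,15) = 137637641117332879365, c(27,16) = 9666373658466991050.

16778377273555183648050, 1654339178844590073615, 137637641117332879365, 9666373658466991050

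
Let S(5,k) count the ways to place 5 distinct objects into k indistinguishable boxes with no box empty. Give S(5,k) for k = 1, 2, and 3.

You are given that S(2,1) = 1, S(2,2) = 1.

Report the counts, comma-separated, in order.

1, 15, 25

r3: T_3,1=1×1+0=1; T_3,2=2×1+1=3; T_3,3=3×0+1=1
r4: T_4,1=1×1+0=1; T_4,2=2×3+1=7; T_4,3=3×1+3=6
r5: T_5,1=1×1+0=1; T_5,2=2×7+1=15; T_5,3=3×6+7=25
Read S(5,1) = 1, S(5,2) = 15, S(5,3) = 25.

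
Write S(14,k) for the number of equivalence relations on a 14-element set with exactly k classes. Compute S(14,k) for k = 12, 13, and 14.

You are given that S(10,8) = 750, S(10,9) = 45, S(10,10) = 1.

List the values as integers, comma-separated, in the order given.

r11: T_11,9=9×45+750=1155; T_11,10=10×1+45=55; T_11,11=11×0+1=1
r12: T_12,10=10×55+1155=1705; T_12,11=11×1+55=66; T_12,12=12×0+1=1
r13: T_13,11=11×66+1705=2431; T_13,12=12×1+66=78; T_13,13=13×0+1=1
r14: T_14,12=12×78+2431=3367; T_14,13=13×1+78=91; T_14,14=14×0+1=1
Read S(14,12) = 3367, S(14,13) = 91, S(14,14) = 1.

3367, 91, 1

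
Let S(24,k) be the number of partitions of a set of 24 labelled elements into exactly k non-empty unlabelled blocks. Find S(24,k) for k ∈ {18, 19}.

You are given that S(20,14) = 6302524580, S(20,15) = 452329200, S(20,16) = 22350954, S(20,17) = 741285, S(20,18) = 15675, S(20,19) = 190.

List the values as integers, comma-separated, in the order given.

92484925445, 3880739170

@21  (21,15):452329200·15+6302524580→13087462580, (21,16):22350954·16+452329200→809944464, (21,17):741285·17+22350954→34952799, (21,18):15675·18+741285→1023435, (21,19):190·19+15675→19285
@22  (22,16):809944464·16+13087462580→26046574004, (22,17):34952799·17+809944464→1404142047, (22,18):1023435·18+34952799→53374629, (22,19):19285·19+1023435→1389850
@23  (23,17):1404142047·17+26046574004→49916988803, (23,18):53374629·18+1404142047→2364885369, (23,19):1389850·19+53374629→79781779
@24  (24,18):2364885369·18+49916988803→92484925445, (24,19):79781779·19+2364885369→3880739170
Read S(24,18) = 92484925445, S(24,19) = 3880739170.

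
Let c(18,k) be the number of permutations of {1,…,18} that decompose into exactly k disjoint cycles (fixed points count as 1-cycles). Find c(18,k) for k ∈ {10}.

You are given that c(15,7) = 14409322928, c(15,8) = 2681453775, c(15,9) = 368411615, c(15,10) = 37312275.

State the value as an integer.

r16: T_16,8=15×2681453775+14409322928=54631129553; T_16,9=15×368411615+2681453775=8207628000; T_16,10=15×37312275+368411615=928095740
r17: T_17,9=16×8207628000+54631129553=185953177553; T_17,10=16×928095740+8207628000=23057159840
r18: T_18,10=17×23057159840+185953177553=577924894833
Read c(18,10) = 577924894833.

577924894833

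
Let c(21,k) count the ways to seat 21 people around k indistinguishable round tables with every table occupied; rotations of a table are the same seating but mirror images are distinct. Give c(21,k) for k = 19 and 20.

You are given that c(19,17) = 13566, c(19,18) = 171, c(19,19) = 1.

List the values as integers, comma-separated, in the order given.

20615, 210

i=20: T(20,18)=13566+19·171=16815 | T(20,19)=171+19·1=190 | T(20,20)=1+19·0=1
i=21: T(21,19)=16815+20·190=20615 | T(21,20)=190+20·1=210
Read c(21,19) = 20615, c(21,20) = 210.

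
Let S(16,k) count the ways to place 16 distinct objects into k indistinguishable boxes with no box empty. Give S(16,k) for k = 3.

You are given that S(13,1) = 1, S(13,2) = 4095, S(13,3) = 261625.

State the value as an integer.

7141686

r14: T_14,1=1×1+0=1; T_14,2=2×4095+1=8191; T_14,3=3×261625+4095=788970
r15: T_15,2=2×8191+1=16383; T_15,3=3×788970+8191=2375101
r16: T_16,3=3×2375101+16383=7141686
Read S(16,3) = 7141686.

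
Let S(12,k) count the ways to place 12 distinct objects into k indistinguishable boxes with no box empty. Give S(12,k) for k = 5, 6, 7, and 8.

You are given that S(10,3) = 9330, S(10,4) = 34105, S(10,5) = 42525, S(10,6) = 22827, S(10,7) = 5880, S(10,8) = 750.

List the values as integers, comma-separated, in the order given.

1379400, 1323652, 627396, 159027

i=11: T(11,4)=9330+4·34105=145750 | T(11,5)=34105+5·42525=246730 | T(11,6)=42525+6·22827=179487 | T(11,7)=22827+7·5880=63987 | T(11,8)=5880+8·750=11880
i=12: T(12,5)=145750+5·246730=1379400 | T(12,6)=246730+6·179487=1323652 | T(12,7)=179487+7·63987=627396 | T(12,8)=63987+8·11880=159027
Read S(12,5) = 1379400, S(12,6) = 1323652, S(12,7) = 627396, S(12,8) = 159027.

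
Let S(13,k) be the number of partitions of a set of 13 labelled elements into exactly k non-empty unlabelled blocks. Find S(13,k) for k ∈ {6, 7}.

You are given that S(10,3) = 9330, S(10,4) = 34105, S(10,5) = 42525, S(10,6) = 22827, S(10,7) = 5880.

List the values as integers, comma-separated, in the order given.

9321312, 5715424

[11] T[11,4]:4*34105+9330=145750 · T[11,5]:5*42525+34105=246730 · T[11,6]:6*22827+42525=179487 · T[11,7]:7*5880+22827=63987
[12] T[12,5]:5*246730+145750=1379400 · T[12,6]:6*179487+246730=1323652 · T[12,7]:7*63987+179487=627396
[13] T[13,6]:6*1323652+1379400=9321312 · T[13,7]:7*627396+1323652=5715424
Read S(13,6) = 9321312, S(13,7) = 5715424.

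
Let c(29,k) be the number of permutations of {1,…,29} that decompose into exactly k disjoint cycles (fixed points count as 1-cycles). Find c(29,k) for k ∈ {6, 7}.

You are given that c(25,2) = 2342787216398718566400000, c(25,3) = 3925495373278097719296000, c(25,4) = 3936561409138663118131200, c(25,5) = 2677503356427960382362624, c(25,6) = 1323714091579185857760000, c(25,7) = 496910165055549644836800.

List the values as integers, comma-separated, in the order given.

r26: T_26,3=25×3925495373278097719296000+2342787216398718566400000=100480171548351161548800000; T_26,4=25×3936561409138663118131200+3925495373278097719296000=102339530601744675672576000; T_26,5=25×2677503356427960382362624+3936561409138663118131200=70874145319837672677196800; T_26,6=25×1323714091579185857760000+2677503356427960382362624=35770355645907606826362624; T_26,7=25×496910165055549644836800+1323714091579185857760000=13746468217967926978680000
r27: T_27,4=26×102339530601744675672576000+100480171548351161548800000=2761307967193712729035776000; T_27,5=26×70874145319837672677196800+102339530601744675672576000=1945067308917524165279692800; T_27,6=26×35770355645907606826362624+70874145319837672677196800=1000903392113435450162625024; T_27,7=26×13746468217967926978680000+35770355645907606826362624=393178529313073708272042624
r28: T_28,5=27×1945067308917524165279692800+2761307967193712729035776000=55278125307966865191587481600; T_28,6=27×1000903392113435450162625024+1945067308917524165279692800=28969458895980281319670568448; T_28,7=27×393178529313073708272042624+1000903392113435450162625024=11616723683566425573507775872
r29: T_29,6=28×28969458895980281319670568448+55278125307966865191587481600=866422974395414742142363398144; T_29,7=28×11616723683566425573507775872+28969458895980281319670568448=354237722035840197377888292864
Read c(29,6) = 866422974395414742142363398144, c(29,7) = 354237722035840197377888292864.

866422974395414742142363398144, 354237722035840197377888292864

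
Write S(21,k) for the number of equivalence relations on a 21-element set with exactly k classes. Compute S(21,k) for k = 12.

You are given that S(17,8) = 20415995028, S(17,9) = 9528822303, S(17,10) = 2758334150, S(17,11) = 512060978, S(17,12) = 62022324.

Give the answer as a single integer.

[18] T[18,9]:9*9528822303+20415995028=106175395755 · T[18,10]:10*2758334150+9528822303=37112163803 · T[18,11]:11*512060978+2758334150=8391004908 · T[18,12]:12*62022324+512060978=1256328866
[19] T[19,10]:10*37112163803+106175395755=477297033785 · T[19,11]:11*8391004908+37112163803=129413217791 · T[19,12]:12*1256328866+8391004908=23466951300
[20] T[20,11]:11*129413217791+477297033785=1900842429486 · T[20,12]:12*23466951300+129413217791=411016633391
[21] T[21,12]:12*411016633391+1900842429486=6833042030178
Read S(21,12) = 6833042030178.

6833042030178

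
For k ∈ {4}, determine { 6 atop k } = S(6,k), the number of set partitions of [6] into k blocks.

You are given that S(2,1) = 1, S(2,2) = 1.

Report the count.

[3] T[3,1]:1*1+0=1 · T[3,2]:2*1+1=3 · T[3,3]:3*0+1=1
[4] T[4,2]:2*3+1=7 · T[4,3]:3*1+3=6 · T[4,4]:4*0+1=1
[5] T[5,3]:3*6+7=25 · T[5,4]:4*1+6=10
[6] T[6,4]:4*10+25=65
Read S(6,4) = 65.

65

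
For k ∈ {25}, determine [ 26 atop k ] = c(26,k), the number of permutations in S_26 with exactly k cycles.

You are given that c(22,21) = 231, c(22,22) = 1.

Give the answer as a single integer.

325

i=23: T(23,22)=231+22·1=253 | T(23,23)=1+22·0=1
i=24: T(24,23)=253+23·1=276 | T(24,24)=1+23·0=1
i=25: T(25,24)=276+24·1=300 | T(25,25)=1+24·0=1
i=26: T(26,25)=300+25·1=325
Read c(26,25) = 325.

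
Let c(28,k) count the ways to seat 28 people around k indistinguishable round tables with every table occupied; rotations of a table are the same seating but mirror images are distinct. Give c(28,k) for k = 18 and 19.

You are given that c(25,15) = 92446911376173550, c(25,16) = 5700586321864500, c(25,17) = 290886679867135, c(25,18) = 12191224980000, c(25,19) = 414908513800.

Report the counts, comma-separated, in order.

1340675942971287195, 60383004803151030

i=26: T(26,16)=92446911376173550+25·5700586321864500=234961569422786050 | T(26,17)=5700586321864500+25·290886679867135=12972753318542875 | T(26,18)=290886679867135+25·12191224980000=595667304367135 | T(26,19)=12191224980000+25·414908513800=22563937825000
i=27: T(27,17)=234961569422786050+26·12972753318542875=572253155704900800 | T(27,18)=12972753318542875+26·595667304367135=28460103232088385 | T(27,19)=595667304367135+26·22563937825000=1182329687817135
i=28: T(28,18)=572253155704900800+27·28460103232088385=1340675942971287195 | T(28,19)=28460103232088385+27·1182329687817135=60383004803151030
Read c(28,18) = 1340675942971287195, c(28,19) = 60383004803151030.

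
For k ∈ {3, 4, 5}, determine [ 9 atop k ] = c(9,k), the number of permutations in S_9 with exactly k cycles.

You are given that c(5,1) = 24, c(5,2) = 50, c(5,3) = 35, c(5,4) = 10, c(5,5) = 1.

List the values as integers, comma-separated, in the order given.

118124, 67284, 22449

i=6: T(6,1)=0+5·24=120 | T(6,2)=24+5·50=274 | T(6,3)=50+5·35=225 | T(6,4)=35+5·10=85 | T(6,5)=10+5·1=15
i=7: T(7,1)=0+6·120=720 | T(7,2)=120+6·274=1764 | T(7,3)=274+6·225=1624 | T(7,4)=225+6·85=735 | T(7,5)=85+6·15=175
i=8: T(8,2)=720+7·1764=13068 | T(8,3)=1764+7·1624=13132 | T(8,4)=1624+7·735=6769 | T(8,5)=735+7·175=1960
i=9: T(9,3)=13068+8·13132=118124 | T(9,4)=13132+8·6769=67284 | T(9,5)=6769+8·1960=22449
Read c(9,3) = 118124, c(9,4) = 67284, c(9,5) = 22449.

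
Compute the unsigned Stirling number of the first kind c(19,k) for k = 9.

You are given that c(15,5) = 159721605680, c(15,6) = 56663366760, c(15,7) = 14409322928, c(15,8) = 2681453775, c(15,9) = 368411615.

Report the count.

[16] T[16,6]:15*56663366760+159721605680=1009672107080 · T[16,7]:15*14409322928+56663366760=272803210680 · T[16,8]:15*2681453775+14409322928=54631129553 · T[16,9]:15*368411615+2681453775=8207628000
[17] T[17,7]:16*272803210680+1009672107080=5374523477960 · T[17,8]:16*54631129553+272803210680=1146901283528 · T[17,9]:16*8207628000+54631129553=185953177553
[18] T[18,8]:17*1146901283528+5374523477960=24871845297936 · T[18,9]:17*185953177553+1146901283528=4308105301929
[19] T[19,9]:18*4308105301929+24871845297936=102417740732658
Read c(19,9) = 102417740732658.

102417740732658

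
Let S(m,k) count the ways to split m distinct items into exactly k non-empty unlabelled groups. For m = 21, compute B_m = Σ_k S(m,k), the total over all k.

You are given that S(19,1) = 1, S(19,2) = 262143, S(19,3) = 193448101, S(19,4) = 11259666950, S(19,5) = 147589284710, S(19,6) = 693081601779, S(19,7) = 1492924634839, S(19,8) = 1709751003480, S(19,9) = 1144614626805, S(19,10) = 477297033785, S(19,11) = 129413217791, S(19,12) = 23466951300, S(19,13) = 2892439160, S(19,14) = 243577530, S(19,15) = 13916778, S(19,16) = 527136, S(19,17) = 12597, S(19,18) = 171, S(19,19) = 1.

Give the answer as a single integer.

r20: T_20,1=1×1+0=1; T_20,2=2×262143+1=524287; T_20,3=3×193448101+262143=580606446; T_20,4=4×11259666950+193448101=45232115901; T_20,5=5×147589284710+11259666950=749206090500; T_20,6=6×693081601779+147589284710=4306078895384; T_20,7=7×1492924634839+693081601779=11143554045652; T_20,8=8×1709751003480+1492924634839=15170932662679; T_20,9=9×1144614626805+1709751003480=12011282644725; T_20,10=10×477297033785+1144614626805=5917584964655; T_20,11=11×129413217791+477297033785=1900842429486; T_20,12=12×23466951300+129413217791=411016633391; T_20,13=13×2892439160+23466951300=61068660380; T_20,14=14×243577530+2892439160=6302524580; T_20,15=15×13916778+243577530=452329200; T_20,16=16×527136+13916778=22350954; T_20,17=17×12597+527136=741285; T_20,18=18×171+12597=15675; T_20,19=19×1+171=190; T_20,20=20×0+1=1
r21: T_21,1=1×1+0=1; T_21,2=2×524287+1=1048575; T_21,3=3×580606446+524287=1742343625; T_21,4=4×45232115901+580606446=181509070050; T_21,5=5×749206090500+45232115901=3791262568401; T_21,6=6×4306078895384+749206090500=26585679462804; T_21,7=7×11143554045652+4306078895384=82310957214948; T_21,8=8×15170932662679+11143554045652=132511015347084; T_21,9=9×12011282644725+15170932662679=123272476465204; T_21,10=10×5917584964655+12011282644725=71187132291275; T_21,11=11×1900842429486+5917584964655=26826851689001; T_21,12=12×411016633391+1900842429486=6833042030178; T_21,13=13×61068660380+411016633391=1204909218331; T_21,14=14×6302524580+61068660380=149304004500; T_21,15=15×452329200+6302524580=13087462580; T_21,16=16×22350954+452329200=809944464; T_21,17=17×741285+22350954=34952799; T_21,18=18×15675+741285=1023435; T_21,19=19×190+15675=19285; T_21,20=20×1+190=210; T_21,21=21×0+1=1
B_21 = ΣS(21,k) = 1+1048575+1742343625+181509070050+3791262568401+26585679462804+82310957214948+132511015347084+123272476465204+71187132291275+26826851689001+6833042030178+1204909218331+149304004500+13087462580+809944464+34952799+1023435+19285+210+1 = 474869816156751

474869816156751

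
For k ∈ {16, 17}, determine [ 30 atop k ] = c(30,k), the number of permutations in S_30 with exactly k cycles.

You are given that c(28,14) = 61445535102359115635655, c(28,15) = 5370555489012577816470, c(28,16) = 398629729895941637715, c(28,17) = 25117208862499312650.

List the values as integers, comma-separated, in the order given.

i=29: T(29,15)=61445535102359115635655+28·5370555489012577816470=211821088794711294496815 | T(29,16)=5370555489012577816470+28·398629729895941637715=16532187926098943672490 | T(29,17)=398629729895941637715+28·25117208862499312650=1101911578045922391915
i=30: T(30,16)=211821088794711294496815+29·16532187926098943672490=691254538651580660999025 | T(30,17)=16532187926098943672490+29·1101911578045922391915=48487623689430693038025
Read c(30,16) = 691254538651580660999025, c(30,17) = 48487623689430693038025.

691254538651580660999025, 48487623689430693038025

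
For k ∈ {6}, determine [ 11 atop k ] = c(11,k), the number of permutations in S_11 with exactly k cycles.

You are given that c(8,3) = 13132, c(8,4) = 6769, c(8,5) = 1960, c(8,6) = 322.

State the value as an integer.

902055

i=9: T(9,4)=13132+8·6769=67284 | T(9,5)=6769+8·1960=22449 | T(9,6)=1960+8·322=4536
i=10: T(10,5)=67284+9·22449=269325 | T(10,6)=22449+9·4536=63273
i=11: T(11,6)=269325+10·63273=902055
Read c(11,6) = 902055.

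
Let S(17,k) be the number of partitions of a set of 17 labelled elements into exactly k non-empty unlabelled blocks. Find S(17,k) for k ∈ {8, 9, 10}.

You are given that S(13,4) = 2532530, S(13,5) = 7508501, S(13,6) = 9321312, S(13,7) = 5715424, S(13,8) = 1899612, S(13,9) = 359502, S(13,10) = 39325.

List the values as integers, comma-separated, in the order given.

20415995028, 9528822303, 2758334150

[14] T[14,5]:5*7508501+2532530=40075035 · T[14,6]:6*9321312+7508501=63436373 · T[14,7]:7*5715424+9321312=49329280 · T[14,8]:8*1899612+5715424=20912320 · T[14,9]:9*359502+1899612=5135130 · T[14,10]:10*39325+359502=752752
[15] T[15,6]:6*63436373+40075035=420693273 · T[15,7]:7*49329280+63436373=408741333 · T[15,8]:8*20912320+49329280=216627840 · T[15,9]:9*5135130+20912320=67128490 · T[15,10]:10*752752+5135130=12662650
[16] T[16,7]:7*408741333+420693273=3281882604 · T[16,8]:8*216627840+408741333=2141764053 · T[16,9]:9*67128490+216627840=820784250 · T[16,10]:10*12662650+67128490=193754990
[17] T[17,8]:8*2141764053+3281882604=20415995028 · T[17,9]:9*820784250+2141764053=9528822303 · T[17,10]:10*193754990+820784250=2758334150
Read S(17,8) = 20415995028, S(17,9) = 9528822303, S(17,10) = 2758334150.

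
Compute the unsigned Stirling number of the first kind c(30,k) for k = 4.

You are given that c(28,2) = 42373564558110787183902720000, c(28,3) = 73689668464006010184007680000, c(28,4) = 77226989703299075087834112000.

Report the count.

[29] T[29,3]:28*73689668464006010184007680000+42373564558110787183902720000=2105684281550279072336117760000 · T[29,4]:28*77226989703299075087834112000+73689668464006010184007680000=2236045380156380112643362816000
[30] T[30,4]:29*2236045380156380112643362816000+2105684281550279072336117760000=66951000306085302338993639424000
Read c(30,4) = 66951000306085302338993639424000.

66951000306085302338993639424000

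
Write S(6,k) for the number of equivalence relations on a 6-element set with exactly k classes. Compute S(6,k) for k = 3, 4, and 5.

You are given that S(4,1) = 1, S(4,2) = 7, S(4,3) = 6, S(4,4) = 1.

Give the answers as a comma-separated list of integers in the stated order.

[5] T[5,2]:2*7+1=15 · T[5,3]:3*6+7=25 · T[5,4]:4*1+6=10 · T[5,5]:5*0+1=1
[6] T[6,3]:3*25+15=90 · T[6,4]:4*10+25=65 · T[6,5]:5*1+10=15
Read S(6,3) = 90, S(6,4) = 65, S(6,5) = 15.

90, 65, 15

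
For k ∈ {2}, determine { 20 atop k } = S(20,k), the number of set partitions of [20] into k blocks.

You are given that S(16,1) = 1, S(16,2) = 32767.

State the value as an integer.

@17  (17,1):1·1+0→1, (17,2):32767·2+1→65535
@18  (18,1):1·1+0→1, (18,2):65535·2+1→131071
@19  (19,1):1·1+0→1, (19,2):131071·2+1→262143
@20  (20,2):262143·2+1→524287
Read S(20,2) = 524287.

524287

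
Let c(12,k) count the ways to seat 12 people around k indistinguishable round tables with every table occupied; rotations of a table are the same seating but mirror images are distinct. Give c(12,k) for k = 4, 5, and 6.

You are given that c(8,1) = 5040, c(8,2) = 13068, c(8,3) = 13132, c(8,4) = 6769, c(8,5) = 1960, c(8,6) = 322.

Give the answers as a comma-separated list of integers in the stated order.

row 9: T[9][1]=8·5040+0=40320  T[9][2]=8·13068+5040=109584  T[9][3]=8·13132+13068=118124  T[9][4]=8·6769+13132=67284  T[9][5]=8·1960+6769=22449  T[9][6]=8·322+1960=4536
row 10: T[10][2]=9·109584+40320=1026576  T[10][3]=9·118124+109584=1172700  T[10][4]=9·67284+118124=723680  T[10][5]=9·22449+67284=269325  T[10][6]=9·4536+22449=63273
row 11: T[11][3]=10·1172700+1026576=12753576  T[11][4]=10·723680+1172700=8409500  T[11][5]=10·269325+723680=3416930  T[11][6]=10·63273+269325=902055
row 12: T[12][4]=11·8409500+12753576=105258076  T[12][5]=11·3416930+8409500=45995730  T[12][6]=11·902055+3416930=13339535
Read c(12,4) = 105258076, c(12,5) = 45995730, c(12,6) = 13339535.

105258076, 45995730, 13339535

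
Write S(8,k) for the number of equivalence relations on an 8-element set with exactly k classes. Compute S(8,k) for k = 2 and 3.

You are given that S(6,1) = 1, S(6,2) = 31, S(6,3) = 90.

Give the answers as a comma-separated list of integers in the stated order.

127, 966

[7] T[7,1]:1*1+0=1 · T[7,2]:2*31+1=63 · T[7,3]:3*90+31=301
[8] T[8,2]:2*63+1=127 · T[8,3]:3*301+63=966
Read S(8,2) = 127, S(8,3) = 966.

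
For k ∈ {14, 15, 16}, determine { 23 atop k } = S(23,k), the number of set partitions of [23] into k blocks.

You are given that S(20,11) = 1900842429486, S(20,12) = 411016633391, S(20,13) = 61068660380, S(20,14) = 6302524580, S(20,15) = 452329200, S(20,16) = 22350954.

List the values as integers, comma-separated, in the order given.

i=21: T(21,12)=1900842429486+12·411016633391=6833042030178 | T(21,13)=411016633391+13·61068660380=1204909218331 | T(21,14)=61068660380+14·6302524580=149304004500 | T(21,15)=6302524580+15·452329200=13087462580 | T(21,16)=452329200+16·22350954=809944464
i=22: T(22,13)=6833042030178+13·1204909218331=22496861868481 | T(22,14)=1204909218331+14·149304004500=3295165281331 | T(22,15)=149304004500+15·13087462580=345615943200 | T(22,16)=13087462580+16·809944464=26046574004
i=23: T(23,14)=22496861868481+14·3295165281331=68629175807115 | T(23,15)=3295165281331+15·345615943200=8479404429331 | T(23,16)=345615943200+16·26046574004=762361127264
Read S(23,14) = 68629175807115, S(23,15) = 8479404429331, S(23,16) = 762361127264.

68629175807115, 8479404429331, 762361127264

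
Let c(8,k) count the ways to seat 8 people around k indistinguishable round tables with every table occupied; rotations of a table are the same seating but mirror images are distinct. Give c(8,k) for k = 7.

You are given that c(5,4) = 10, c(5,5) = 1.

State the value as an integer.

28

[6] T[6,5]:5*1+10=15 · T[6,6]:5*0+1=1
[7] T[7,6]:6*1+15=21 · T[7,7]:6*0+1=1
[8] T[8,7]:7*1+21=28
Read c(8,7) = 28.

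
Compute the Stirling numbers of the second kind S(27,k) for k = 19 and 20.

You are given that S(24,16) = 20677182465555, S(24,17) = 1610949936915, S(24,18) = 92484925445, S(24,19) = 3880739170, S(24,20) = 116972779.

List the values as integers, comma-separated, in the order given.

229268487458010, 12246296312250

[25] T[25,17]:17*1610949936915+20677182465555=48063331393110 · T[25,18]:18*92484925445+1610949936915=3275678594925 · T[25,19]:19*3880739170+92484925445=166218969675 · T[25,20]:20*116972779+3880739170=6220194750
[26] T[26,18]:18*3275678594925+48063331393110=107025546101760 · T[26,19]:19*166218969675+3275678594925=6433839018750 · T[26,20]:20*6220194750+166218969675=290622864675
[27] T[27,19]:19*6433839018750+107025546101760=229268487458010 · T[27,20]:20*290622864675+6433839018750=12246296312250
Read S(27,19) = 229268487458010, S(27,20) = 12246296312250.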